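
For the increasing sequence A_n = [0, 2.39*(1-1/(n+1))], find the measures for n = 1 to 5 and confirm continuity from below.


By continuity of measure from below: if A_n increases to A, then m(A_n) -> m(A).
Here A = [0, 2.39], so m(A) = 2.39
Step 1: a_1 = 2.39*(1 - 1/2) = 1.195, m(A_1) = 1.195
Step 2: a_2 = 2.39*(1 - 1/3) = 1.5933, m(A_2) = 1.5933
Step 3: a_3 = 2.39*(1 - 1/4) = 1.7925, m(A_3) = 1.7925
Step 4: a_4 = 2.39*(1 - 1/5) = 1.912, m(A_4) = 1.912
Step 5: a_5 = 2.39*(1 - 1/6) = 1.9917, m(A_5) = 1.9917
Limit: m(A_n) -> m([0,2.39]) = 2.39


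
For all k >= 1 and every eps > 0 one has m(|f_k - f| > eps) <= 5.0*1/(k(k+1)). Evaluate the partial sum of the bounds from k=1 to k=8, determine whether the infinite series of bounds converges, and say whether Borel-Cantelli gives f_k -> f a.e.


Step 1: List the terms 5.0*1/(k(k+1)) for k = 1 to 8:
  k=1: 2.5
  k=2: 0.833333
  k=3: 0.416667
  k=4: 0.25
  k=5: 0.166667
  k=6: 0.119048
  k=7: 0.089286
  k=8: 0.069444
Step 2: Partial sum = 2.5 + 0.833333 + 0.416667 + 0.25 + 0.166667 + 0.119048 + 0.089286 + 0.069444
     = 4.444444
Step 3: The full series sum_(k>=1) 5.0*1/(k(k+1)) converges (telescoping series sum 1/(k(k+1)) = 1; a constant multiple of a convergent series converges).
Step 4: Fix eps > 0. Since sum_k m(|f_k - f| > eps) < infinity, the Borel-Cantelli lemma gives
        m(limsup_k {|f_k - f| > eps}) = 0, i.e. for a.e. x, |f_k(x) - f(x)| <= eps for all large k.
        Applying this with eps = 1/j for j = 1, 2, ... and intersecting the countably many full-measure sets,
        for a.e. x we get limsup_k |f_k(x) - f(x)| <= 1/j for every j, hence f_k -> f almost everywhere.
Conclusion: series converges; Borel-Cantelli yields f_k -> f a.e.


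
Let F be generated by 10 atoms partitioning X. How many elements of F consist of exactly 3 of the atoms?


Each element of F is a union of some subset of the 10 atoms.
Elements that are unions of exactly 3 atoms correspond to 3-element subsets of the 10 atoms.
Count = C(10, 3) = 10! / (3! * 7!) = 120.


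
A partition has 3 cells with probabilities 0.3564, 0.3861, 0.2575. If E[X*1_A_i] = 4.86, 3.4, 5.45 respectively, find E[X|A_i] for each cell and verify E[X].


For each cell A_i: E[X|A_i] = E[X*1_A_i] / P(A_i)
Step 1: E[X|A_1] = 4.86 / 0.3564 = 13.636364
Step 2: E[X|A_2] = 3.4 / 0.3861 = 8.806009
Step 3: E[X|A_3] = 5.45 / 0.2575 = 21.165049
Verification: E[X] = sum E[X*1_A_i] = 4.86 + 3.4 + 5.45 = 13.71


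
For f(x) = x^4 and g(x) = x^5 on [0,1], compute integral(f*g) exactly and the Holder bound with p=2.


Step 1: Exact integral of f*g = integral(x^9, 0, 1) = 1/10
     = 0.1
Step 2: Holder bound with p=2, q=2:
  ||f||_p = (integral x^8 dx)^(1/2) = (1/9)^(1/2) = 0.333333
  ||g||_q = (integral x^10 dx)^(1/2) = (1/11)^(1/2) = 0.301511
Step 3: Holder bound = ||f||_p * ||g||_q = 0.333333 * 0.301511 = 0.100504
Verification: 0.1 <= 0.100504 (Holder holds)


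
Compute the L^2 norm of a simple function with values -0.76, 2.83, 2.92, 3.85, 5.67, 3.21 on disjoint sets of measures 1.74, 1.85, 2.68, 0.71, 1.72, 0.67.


Step 1: Compute |f_i|^2 for each value:
  |-0.76|^2 = 0.5776
  |2.83|^2 = 8.0089
  |2.92|^2 = 8.5264
  |3.85|^2 = 14.8225
  |5.67|^2 = 32.1489
  |3.21|^2 = 10.3041
Step 2: Multiply by measures and sum:
  0.5776 * 1.74 = 1.005024
  8.0089 * 1.85 = 14.816465
  8.5264 * 2.68 = 22.850752
  14.8225 * 0.71 = 10.523975
  32.1489 * 1.72 = 55.296108
  10.3041 * 0.67 = 6.903747
Sum = 1.005024 + 14.816465 + 22.850752 + 10.523975 + 55.296108 + 6.903747 = 111.396071
Step 3: Take the p-th root:
||f||_2 = (111.396071)^(1/2) = 10.554434


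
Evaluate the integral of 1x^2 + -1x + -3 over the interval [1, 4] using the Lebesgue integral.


The Lebesgue integral of a Riemann-integrable function agrees with the Riemann integral.
Antiderivative F(x) = (1/3)x^3 + (-1/2)x^2 + -3x
F(4) = (1/3)*4^3 + (-1/2)*4^2 + -3*4
     = (1/3)*64 + (-1/2)*16 + -3*4
     = 21.333333 + -8 + -12
     = 1.333333
F(1) = -3.166667
Integral = F(4) - F(1) = 1.333333 - -3.166667 = 4.5


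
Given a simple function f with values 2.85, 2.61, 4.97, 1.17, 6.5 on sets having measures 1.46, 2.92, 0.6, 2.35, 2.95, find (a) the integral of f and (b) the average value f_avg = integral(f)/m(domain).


Step 1: Integral = sum(value_i * measure_i)
= 2.85*1.46 + 2.61*2.92 + 4.97*0.6 + 1.17*2.35 + 6.5*2.95
= 4.161 + 7.6212 + 2.982 + 2.7495 + 19.175
= 36.6887
Step 2: Total measure of domain = 1.46 + 2.92 + 0.6 + 2.35 + 2.95 = 10.28
Step 3: Average value = 36.6887 / 10.28 = 3.56894


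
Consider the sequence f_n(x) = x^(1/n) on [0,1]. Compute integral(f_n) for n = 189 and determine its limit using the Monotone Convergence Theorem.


At n = 189: f_189(x) = x^(1/189).
Step 1: integral(x^(1/189), 0, 1) = [x^(1/189+1) / (1/189+1)] from 0 to 1
     = 1 / (1/189 + 1) = 1 / ((189+1)/189) = 189/(189+1)
     = 189/190 = 0.994737
Step 2: As n -> infinity, f_n(x) = x^(1/n) -> 1 for x in (0,1], and f_n is increasing in n.
By MCT, lim_n integral(f_n) = integral(lim_n f_n) = integral(1, 0, 1) = 1.
Step 3: Verify convergence: 189/190 = 0.994737 -> 1


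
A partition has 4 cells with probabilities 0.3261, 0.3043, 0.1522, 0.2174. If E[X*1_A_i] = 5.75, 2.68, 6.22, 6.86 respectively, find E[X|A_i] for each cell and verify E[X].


For each cell A_i: E[X|A_i] = E[X*1_A_i] / P(A_i)
Step 1: E[X|A_1] = 5.75 / 0.3261 = 17.632628
Step 2: E[X|A_2] = 2.68 / 0.3043 = 8.807098
Step 3: E[X|A_3] = 6.22 / 0.1522 = 40.86728
Step 4: E[X|A_4] = 6.86 / 0.2174 = 31.554738
Verification: E[X] = sum E[X*1_A_i] = 5.75 + 2.68 + 6.22 + 6.86 = 21.51


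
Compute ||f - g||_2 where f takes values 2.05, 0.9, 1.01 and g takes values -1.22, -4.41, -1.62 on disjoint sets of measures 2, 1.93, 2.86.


Step 1: Compute differences f_i - g_i:
  2.05 - -1.22 = 3.27
  0.9 - -4.41 = 5.31
  1.01 - -1.62 = 2.63
Step 2: Compute |diff|^2 * measure for each set:
  |3.27|^2 * 2 = 10.6929 * 2 = 21.3858
  |5.31|^2 * 1.93 = 28.1961 * 1.93 = 54.418473
  |2.63|^2 * 2.86 = 6.9169 * 2.86 = 19.782334
Step 3: Sum = 95.586607
Step 4: ||f-g||_2 = (95.586607)^(1/2) = 9.77684


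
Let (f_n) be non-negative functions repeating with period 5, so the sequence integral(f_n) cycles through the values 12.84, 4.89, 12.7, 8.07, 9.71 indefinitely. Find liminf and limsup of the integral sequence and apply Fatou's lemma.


The sequence (integral(f_n)) is periodic with period 5, repeating the values 12.84, 4.89, 12.7, 8.07, 9.71 indefinitely.
Step 1: For a periodic sequence, every tail (a_m, a_(m+1), ...) contains all 5 period values infinitely often.
Step 2: Hence inf of every tail = min of the period values = min(12.84, 4.89, 12.7, 8.07, 9.71) = 4.89.
        liminf_n integral(f_n) = sup over m of (inf of tail from m) = 4.89.
Step 3: Similarly sup of every tail = max of the period values = 12.84.
        limsup_n integral(f_n) = 12.84.
Step 4: Fatou's lemma: integral(liminf_n f_n) <= liminf_n integral(f_n) = 4.89.
        So the integral of the pointwise liminf is at most 4.89.


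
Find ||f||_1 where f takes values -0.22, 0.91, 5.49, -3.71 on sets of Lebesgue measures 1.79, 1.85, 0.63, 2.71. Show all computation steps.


Step 1: Compute |f_i|^1 for each value:
  |-0.22|^1 = 0.22
  |0.91|^1 = 0.91
  |5.49|^1 = 5.49
  |-3.71|^1 = 3.71
Step 2: Multiply by measures and sum:
  0.22 * 1.79 = 0.3938
  0.91 * 1.85 = 1.6835
  5.49 * 0.63 = 3.4587
  3.71 * 2.71 = 10.0541
Sum = 0.3938 + 1.6835 + 3.4587 + 10.0541 = 15.5901
Step 3: Take the p-th root:
||f||_1 = (15.5901)^(1/1) = 15.5901


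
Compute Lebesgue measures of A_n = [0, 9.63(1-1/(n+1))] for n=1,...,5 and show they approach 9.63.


By continuity of measure from below: if A_n increases to A, then m(A_n) -> m(A).
Here A = [0, 9.63], so m(A) = 9.63
Step 1: a_1 = 9.63*(1 - 1/2) = 4.815, m(A_1) = 4.815
Step 2: a_2 = 9.63*(1 - 1/3) = 6.42, m(A_2) = 6.42
Step 3: a_3 = 9.63*(1 - 1/4) = 7.2225, m(A_3) = 7.2225
Step 4: a_4 = 9.63*(1 - 1/5) = 7.704, m(A_4) = 7.704
Step 5: a_5 = 9.63*(1 - 1/6) = 8.025, m(A_5) = 8.025
Limit: m(A_n) -> m([0,9.63]) = 9.63


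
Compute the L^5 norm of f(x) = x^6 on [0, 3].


Step 1: ||f||_5 = (integral_0^3 |x^6|^5 dx)^(1/5)
     = (integral_0^3 x^30 dx)^(1/5)
Step 2: integral_0^3 x^30 dx = [x^31/(31)] from 0 to 3 = 3^31/31
     = 617673396283947/31 = 1.992495e+13
Step 3: ||f||_5 = (1.992495e+13)^(1/5) = 456.96132


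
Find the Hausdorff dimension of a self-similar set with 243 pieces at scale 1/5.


For a self-similar set with N copies scaled by 1/r:
dim_H = log(N)/log(r) = log(243)/log(5)
= 5.493061/1.609438
= 3.413031


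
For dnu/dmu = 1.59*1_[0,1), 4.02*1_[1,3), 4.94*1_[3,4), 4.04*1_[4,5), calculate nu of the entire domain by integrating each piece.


Integrate each piece of the Radon-Nikodym derivative:
Step 1: integral_0^1 1.59 dx = 1.59*(1-0) = 1.59*1 = 1.59
Step 2: integral_1^3 4.02 dx = 4.02*(3-1) = 4.02*2 = 8.04
Step 3: integral_3^4 4.94 dx = 4.94*(4-3) = 4.94*1 = 4.94
Step 4: integral_4^5 4.04 dx = 4.04*(5-4) = 4.04*1 = 4.04
Total: 1.59 + 8.04 + 4.94 + 4.04 = 18.61


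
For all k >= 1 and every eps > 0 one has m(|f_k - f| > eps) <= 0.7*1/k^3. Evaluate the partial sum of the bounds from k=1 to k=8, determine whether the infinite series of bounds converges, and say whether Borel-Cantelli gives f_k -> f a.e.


Step 1: List the terms 0.7*1/k^3 for k = 1 to 8:
  k=1: 0.7
  k=2: 0.0875
  k=3: 0.025926
  k=4: 0.010937
  k=5: 0.0056
  k=6: 0.003241
  k=7: 0.002041
  k=8: 0.001367
Step 2: Partial sum = 0.7 + 0.0875 + 0.025926 + 0.010937 + 0.0056 + 0.003241 + 0.002041 + 0.001367
     = 0.836612
Step 3: The full series sum_(k>=1) 0.7*1/k^3 converges (p-series with p = 3 > 1; a constant multiple of a convergent series converges).
Step 4: Fix eps > 0. Since sum_k m(|f_k - f| > eps) < infinity, the Borel-Cantelli lemma gives
        m(limsup_k {|f_k - f| > eps}) = 0, i.e. for a.e. x, |f_k(x) - f(x)| <= eps for all large k.
        Applying this with eps = 1/j for j = 1, 2, ... and intersecting the countably many full-measure sets,
        for a.e. x we get limsup_k |f_k(x) - f(x)| <= 1/j for every j, hence f_k -> f almost everywhere.
Conclusion: series converges; Borel-Cantelli yields f_k -> f a.e.


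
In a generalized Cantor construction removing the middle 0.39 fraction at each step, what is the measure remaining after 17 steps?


Step 1: At each step, fraction remaining = 1 - 0.39 = 0.61
Step 2: After 17 steps, measure = (0.61)^17
Result = 2.241853e-04


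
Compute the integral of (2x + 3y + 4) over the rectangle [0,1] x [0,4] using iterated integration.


By Fubini, integrate in x first, then y.
Step 1: Fix y, integrate over x in [0,1]:
  integral(2x + 3y + 4, x=0..1)
  = 2*(1^2 - 0^2)/2 + (3y + 4)*(1 - 0)
  = 1 + (3y + 4)*1
  = 1 + 3y + 4
  = 5 + 3y
Step 2: Integrate over y in [0,4]:
  integral(5 + 3y, y=0..4)
  = 5*4 + 3*(4^2 - 0^2)/2
  = 20 + 24
  = 44


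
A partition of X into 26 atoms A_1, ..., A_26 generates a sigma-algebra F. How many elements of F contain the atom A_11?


Each element of F is a union of some subset S of the 26 atoms.
The element contains A_11 iff A_11 is in S.
So we count subsets S of {A_1,...,A_26} with A_11 in S: choose freely among the other 25 atoms.
Count = 2^(26-1) = 2^25 = 33554432.


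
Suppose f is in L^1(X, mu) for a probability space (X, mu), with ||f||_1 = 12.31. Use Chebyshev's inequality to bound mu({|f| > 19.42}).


Chebyshev/Markov inequality: mu(|f| > eps) <= (||f||_p / eps)^p
Step 1: ||f||_1 / eps = 12.31 / 19.42 = 0.633883
Step 2: Raise to power p = 1:
  (0.633883)^1 = 0.633883
Step 3: Therefore mu(|f| > 19.42) <= 0.633883


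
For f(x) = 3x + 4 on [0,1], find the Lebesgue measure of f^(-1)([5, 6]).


f^(-1)([5, 6]) = {x : 5 <= 3x + 4 <= 6}
Solving: (5 - 4)/3 <= x <= (6 - 4)/3
= [0.333333, 0.666667]
Intersecting with [0,1]: [0.333333, 0.666667]
Measure = 0.666667 - 0.333333 = 0.333333


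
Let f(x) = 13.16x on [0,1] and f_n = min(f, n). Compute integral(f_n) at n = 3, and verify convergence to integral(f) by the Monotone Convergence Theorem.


f(x) = 13.16x on [0,1]; f_n(x) = min(13.16x, n). At n = 3:
Step 1: f(x) reaches 3 at x = 3/13.16 = 0.227964
Step 2: integral(f_3) = integral(13.16x, 0, 0.227964) + integral(3, 0.227964, 1)
       = 13.16*0.227964^2/2 + 3*(1 - 0.227964)
       = 0.341945 + 2.316109
       = 2.658055
Step 3: As n -> infinity, f_n increases to f, so by MCT integral(f_n) -> integral(f) = 13.16/2 = 6.58.
Convergence: integral(f_3) = 2.658055 -> 6.58 as n -> infinity


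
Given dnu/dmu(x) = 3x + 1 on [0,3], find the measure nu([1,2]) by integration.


nu(A) = integral_A (dnu/dmu) dmu = integral_1^2 (3x + 1) dx
Step 1: Antiderivative F(x) = (3/2)x^2 + 1x
Step 2: F(2) = (3/2)*2^2 + 1*2 = 6 + 2 = 8
Step 3: F(1) = (3/2)*1^2 + 1*1 = 1.5 + 1 = 2.5
Step 4: nu([1,2]) = F(2) - F(1) = 8 - 2.5 = 5.5


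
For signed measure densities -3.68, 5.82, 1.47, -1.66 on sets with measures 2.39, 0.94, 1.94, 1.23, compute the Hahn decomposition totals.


Step 1: Compute signed measure on each set:
  Set 1: -3.68 * 2.39 = -8.7952
  Set 2: 5.82 * 0.94 = 5.4708
  Set 3: 1.47 * 1.94 = 2.8518
  Set 4: -1.66 * 1.23 = -2.0418
Step 2: Total signed measure = (-8.7952) + (5.4708) + (2.8518) + (-2.0418)
     = -2.5144
Step 3: Positive part mu+(X) = sum of positive contributions = 8.3226
Step 4: Negative part mu-(X) = |sum of negative contributions| = 10.837


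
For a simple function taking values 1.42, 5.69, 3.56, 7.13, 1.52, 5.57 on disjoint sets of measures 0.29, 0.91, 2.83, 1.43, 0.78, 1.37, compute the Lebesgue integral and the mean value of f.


Step 1: Integral = sum(value_i * measure_i)
= 1.42*0.29 + 5.69*0.91 + 3.56*2.83 + 7.13*1.43 + 1.52*0.78 + 5.57*1.37
= 0.4118 + 5.1779 + 10.0748 + 10.1959 + 1.1856 + 7.6309
= 34.6769
Step 2: Total measure of domain = 0.29 + 0.91 + 2.83 + 1.43 + 0.78 + 1.37 = 7.61
Step 3: Average value = 34.6769 / 7.61 = 4.556754


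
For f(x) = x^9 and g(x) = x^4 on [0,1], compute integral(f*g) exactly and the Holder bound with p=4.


Step 1: Exact integral of f*g = integral(x^13, 0, 1) = 1/14
     = 0.071429
Step 2: Holder bound with p=4, q=1.333333:
  ||f||_p = (integral x^36 dx)^(1/4) = (1/37)^(1/4) = 0.405461
  ||g||_q = (integral x^5.333333 dx)^(1/1.333333) = (1/6.333333)^(1/1.333333) = 0.250482
Step 3: Holder bound = ||f||_p * ||g||_q = 0.405461 * 0.250482 = 0.101561
Verification: 0.071429 <= 0.101561 (Holder holds)


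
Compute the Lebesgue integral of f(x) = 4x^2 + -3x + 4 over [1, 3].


The Lebesgue integral of a Riemann-integrable function agrees with the Riemann integral.
Antiderivative F(x) = (4/3)x^3 + (-3/2)x^2 + 4x
F(3) = (4/3)*3^3 + (-3/2)*3^2 + 4*3
     = (4/3)*27 + (-3/2)*9 + 4*3
     = 36 + -13.5 + 12
     = 34.5
F(1) = 3.833333
Integral = F(3) - F(1) = 34.5 - 3.833333 = 30.666667


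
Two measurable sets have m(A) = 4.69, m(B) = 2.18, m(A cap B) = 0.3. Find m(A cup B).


By inclusion-exclusion: m(A u B) = m(A) + m(B) - m(A n B)
= 4.69 + 2.18 - 0.3
= 6.57


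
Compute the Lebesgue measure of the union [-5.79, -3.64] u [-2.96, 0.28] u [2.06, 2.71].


For pairwise disjoint intervals, m(union) = sum of lengths.
= (-3.64 - -5.79) + (0.28 - -2.96) + (2.71 - 2.06)
= 2.15 + 3.24 + 0.65
= 6.04


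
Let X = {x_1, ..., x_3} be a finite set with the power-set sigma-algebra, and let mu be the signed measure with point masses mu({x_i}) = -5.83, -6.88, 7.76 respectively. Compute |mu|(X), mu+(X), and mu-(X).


Step 1: Every measurable set is a union of atoms (the cells / points), so a Hahn decomposition is
  obtained by grouping atoms by sign: P = union of atoms with mu > 0, N = union of the remaining atoms.
  Atoms in P (indices): 3;  atoms in N (indices): 1, 2
  Positive values: 7.76
  Negative values: -5.83, -6.88
Step 2: mu+(X) = mu(P) = sum of positive atom values = 7.76
Step 3: mu-(X) = -mu(N) = sum of |negative atom values| = 12.71
Step 4: |mu|(X) = mu+(X) + mu-(X) = 7.76 + 12.71 = 20.47


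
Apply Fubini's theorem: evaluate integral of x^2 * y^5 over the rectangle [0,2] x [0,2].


By Fubini's theorem, the double integral factors as a product of single integrals:
Step 1: integral_0^2 x^2 dx = [x^3/3] from 0 to 2
     = 2^3/3 = 2.666667
Step 2: integral_0^2 y^5 dy = [y^6/6] from 0 to 2
     = 2^6/6 = 10.666667
Step 3: Double integral = 2.666667 * 10.666667 = 28.444444


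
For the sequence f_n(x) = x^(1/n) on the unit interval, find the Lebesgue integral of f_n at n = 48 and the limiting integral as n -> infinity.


At n = 48: f_48(x) = x^(1/48).
Step 1: integral(x^(1/48), 0, 1) = [x^(1/48+1) / (1/48+1)] from 0 to 1
     = 1 / (1/48 + 1) = 1 / ((48+1)/48) = 48/(48+1)
     = 48/49 = 0.979592
Step 2: As n -> infinity, f_n(x) = x^(1/n) -> 1 for x in (0,1], and f_n is increasing in n.
By MCT, lim_n integral(f_n) = integral(lim_n f_n) = integral(1, 0, 1) = 1.
Step 3: Verify convergence: 48/49 = 0.979592 -> 1


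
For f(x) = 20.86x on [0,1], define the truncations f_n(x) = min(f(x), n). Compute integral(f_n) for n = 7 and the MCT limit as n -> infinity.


f(x) = 20.86x on [0,1]; f_n(x) = min(20.86x, n). At n = 7:
Step 1: f(x) reaches 7 at x = 7/20.86 = 0.33557
Step 2: integral(f_7) = integral(20.86x, 0, 0.33557) + integral(7, 0.33557, 1)
       = 20.86*0.33557^2/2 + 7*(1 - 0.33557)
       = 1.174497 + 4.651007
       = 5.825503
Step 3: As n -> infinity, f_n increases to f, so by MCT integral(f_n) -> integral(f) = 20.86/2 = 10.43.
Convergence: integral(f_7) = 5.825503 -> 10.43 as n -> infinity


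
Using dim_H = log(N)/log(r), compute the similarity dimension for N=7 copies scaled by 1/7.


For a self-similar set with N copies scaled by 1/r:
dim_H = log(N)/log(r) = log(7)/log(7)
= 1.94591/1.94591
= 1


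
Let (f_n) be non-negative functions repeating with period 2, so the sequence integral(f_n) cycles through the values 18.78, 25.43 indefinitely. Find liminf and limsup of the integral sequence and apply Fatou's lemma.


The sequence (integral(f_n)) is periodic with period 2, repeating the values 18.78, 25.43 indefinitely.
Step 1: For a periodic sequence, every tail (a_m, a_(m+1), ...) contains all 2 period values infinitely often.
Step 2: Hence inf of every tail = min of the period values = min(18.78, 25.43) = 18.78.
        liminf_n integral(f_n) = sup over m of (inf of tail from m) = 18.78.
Step 3: Similarly sup of every tail = max of the period values = 25.43.
        limsup_n integral(f_n) = 25.43.
Step 4: Fatou's lemma: integral(liminf_n f_n) <= liminf_n integral(f_n) = 18.78.
        So the integral of the pointwise liminf is at most 18.78.


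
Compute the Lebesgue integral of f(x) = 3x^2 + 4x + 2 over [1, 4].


The Lebesgue integral of a Riemann-integrable function agrees with the Riemann integral.
Antiderivative F(x) = (3/3)x^3 + (4/2)x^2 + 2x
F(4) = (3/3)*4^3 + (4/2)*4^2 + 2*4
     = (3/3)*64 + (4/2)*16 + 2*4
     = 64 + 32 + 8
     = 104
F(1) = 5
Integral = F(4) - F(1) = 104 - 5 = 99


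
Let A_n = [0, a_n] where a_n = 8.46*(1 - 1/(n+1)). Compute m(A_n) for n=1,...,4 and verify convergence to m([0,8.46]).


By continuity of measure from below: if A_n increases to A, then m(A_n) -> m(A).
Here A = [0, 8.46], so m(A) = 8.46
Step 1: a_1 = 8.46*(1 - 1/2) = 4.23, m(A_1) = 4.23
Step 2: a_2 = 8.46*(1 - 1/3) = 5.64, m(A_2) = 5.64
Step 3: a_3 = 8.46*(1 - 1/4) = 6.345, m(A_3) = 6.345
Step 4: a_4 = 8.46*(1 - 1/5) = 6.768, m(A_4) = 6.768
Limit: m(A_n) -> m([0,8.46]) = 8.46


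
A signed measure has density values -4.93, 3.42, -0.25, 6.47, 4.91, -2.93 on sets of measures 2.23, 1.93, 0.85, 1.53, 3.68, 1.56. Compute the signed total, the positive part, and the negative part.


Step 1: Compute signed measure on each set:
  Set 1: -4.93 * 2.23 = -10.9939
  Set 2: 3.42 * 1.93 = 6.6006
  Set 3: -0.25 * 0.85 = -0.2125
  Set 4: 6.47 * 1.53 = 9.8991
  Set 5: 4.91 * 3.68 = 18.0688
  Set 6: -2.93 * 1.56 = -4.5708
Step 2: Total signed measure = (-10.9939) + (6.6006) + (-0.2125) + (9.8991) + (18.0688) + (-4.5708)
     = 18.7913
Step 3: Positive part mu+(X) = sum of positive contributions = 34.5685
Step 4: Negative part mu-(X) = |sum of negative contributions| = 15.7772


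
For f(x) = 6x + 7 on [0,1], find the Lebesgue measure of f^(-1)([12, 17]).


f^(-1)([12, 17]) = {x : 12 <= 6x + 7 <= 17}
Solving: (12 - 7)/6 <= x <= (17 - 7)/6
= [0.833333, 1.666667]
Intersecting with [0,1]: [0.833333, 1]
Measure = 1 - 0.833333 = 0.166667


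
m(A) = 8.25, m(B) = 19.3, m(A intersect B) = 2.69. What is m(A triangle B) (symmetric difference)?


m(A Delta B) = m(A) + m(B) - 2*m(A n B)
= 8.25 + 19.3 - 2*2.69
= 8.25 + 19.3 - 5.38
= 22.17


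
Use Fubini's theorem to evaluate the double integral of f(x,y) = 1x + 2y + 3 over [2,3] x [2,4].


By Fubini, integrate in x first, then y.
Step 1: Fix y, integrate over x in [2,3]:
  integral(1x + 2y + 3, x=2..3)
  = 1*(3^2 - 2^2)/2 + (2y + 3)*(3 - 2)
  = 2.5 + (2y + 3)*1
  = 2.5 + 2y + 3
  = 5.5 + 2y
Step 2: Integrate over y in [2,4]:
  integral(5.5 + 2y, y=2..4)
  = 5.5*2 + 2*(4^2 - 2^2)/2
  = 11 + 12
  = 23


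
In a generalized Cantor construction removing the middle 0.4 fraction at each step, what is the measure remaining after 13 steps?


Step 1: At each step, fraction remaining = 1 - 0.4 = 0.6
Step 2: After 13 steps, measure = (0.6)^13
Result = 0.001306


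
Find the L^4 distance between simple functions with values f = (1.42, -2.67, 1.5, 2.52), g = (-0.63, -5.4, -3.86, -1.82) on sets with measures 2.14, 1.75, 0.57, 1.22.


Step 1: Compute differences f_i - g_i:
  1.42 - -0.63 = 2.05
  -2.67 - -5.4 = 2.73
  1.5 - -3.86 = 5.36
  2.52 - -1.82 = 4.34
Step 2: Compute |diff|^4 * measure for each set:
  |2.05|^4 * 2.14 = 17.661006 * 2.14 = 37.794553
  |2.73|^4 * 1.75 = 55.545718 * 1.75 = 97.205007
  |5.36|^4 * 0.57 = 825.389916 * 0.57 = 470.472252
  |4.34|^4 * 1.22 = 354.779827 * 1.22 = 432.831389
Step 3: Sum = 1038.303202
Step 4: ||f-g||_4 = (1038.303202)^(1/4) = 5.676505


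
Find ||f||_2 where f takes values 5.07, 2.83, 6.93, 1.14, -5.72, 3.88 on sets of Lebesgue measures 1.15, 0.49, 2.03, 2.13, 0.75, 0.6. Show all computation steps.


Step 1: Compute |f_i|^2 for each value:
  |5.07|^2 = 25.7049
  |2.83|^2 = 8.0089
  |6.93|^2 = 48.0249
  |1.14|^2 = 1.2996
  |-5.72|^2 = 32.7184
  |3.88|^2 = 15.0544
Step 2: Multiply by measures and sum:
  25.7049 * 1.15 = 29.560635
  8.0089 * 0.49 = 3.924361
  48.0249 * 2.03 = 97.490547
  1.2996 * 2.13 = 2.768148
  32.7184 * 0.75 = 24.5388
  15.0544 * 0.6 = 9.03264
Sum = 29.560635 + 3.924361 + 97.490547 + 2.768148 + 24.5388 + 9.03264 = 167.315131
Step 3: Take the p-th root:
||f||_2 = (167.315131)^(1/2) = 12.935035


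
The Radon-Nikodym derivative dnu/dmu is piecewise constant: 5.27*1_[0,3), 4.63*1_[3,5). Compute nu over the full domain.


Integrate each piece of the Radon-Nikodym derivative:
Step 1: integral_0^3 5.27 dx = 5.27*(3-0) = 5.27*3 = 15.81
Step 2: integral_3^5 4.63 dx = 4.63*(5-3) = 4.63*2 = 9.26
Total: 15.81 + 9.26 = 25.07


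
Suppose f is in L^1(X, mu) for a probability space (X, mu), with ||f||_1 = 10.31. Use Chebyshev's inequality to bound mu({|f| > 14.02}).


Chebyshev/Markov inequality: mu(|f| > eps) <= (||f||_p / eps)^p
Step 1: ||f||_1 / eps = 10.31 / 14.02 = 0.735378
Step 2: Raise to power p = 1:
  (0.735378)^1 = 0.735378
Step 3: Therefore mu(|f| > 14.02) <= 0.735378


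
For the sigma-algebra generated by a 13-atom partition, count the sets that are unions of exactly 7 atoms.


Each element of F is a union of some subset of the 13 atoms.
Elements that are unions of exactly 7 atoms correspond to 7-element subsets of the 13 atoms.
Count = C(13, 7) = 13! / (7! * 6!) = 1716.


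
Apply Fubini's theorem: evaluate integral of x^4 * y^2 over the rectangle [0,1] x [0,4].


By Fubini's theorem, the double integral factors as a product of single integrals:
Step 1: integral_0^1 x^4 dx = [x^5/5] from 0 to 1
     = 1^5/5 = 0.2
Step 2: integral_0^4 y^2 dy = [y^3/3] from 0 to 4
     = 4^3/3 = 21.333333
Step 3: Double integral = 0.2 * 21.333333 = 4.266667


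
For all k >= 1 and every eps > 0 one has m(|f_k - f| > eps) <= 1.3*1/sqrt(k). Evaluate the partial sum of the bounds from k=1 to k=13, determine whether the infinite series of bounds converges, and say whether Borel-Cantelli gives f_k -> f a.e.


Step 1: List the terms 1.3*1/sqrt(k) for k = 1 to 13:
  k=1: 1.3
  k=2: 0.919239
  k=3: 0.750555
  k=4: 0.65
  k=5: 0.581378
  k=6: 0.530723
  k=7: 0.491354
  k=8: 0.459619
  k=9: 0.433333
  k=10: 0.411096
  k=11: 0.391965
  k=12: 0.375278
  k=13: 0.360555
Step 2: Partial sum = 1.3 + 0.919239 + 0.750555 + 0.65 + 0.581378 + 0.530723 + 0.491354 + 0.459619 + 0.433333 + 0.411096 + 0.391965 + 0.375278 + 0.360555
     = 7.655095
Step 3: The full series sum_(k>=1) 1.3*1/sqrt(k) diverges (p-series with p = 1/2 <= 1; a nonzero constant multiple of a divergent series diverges).
Step 4: The (first) Borel-Cantelli lemma requires a summable sequence of measures, so it does not apply here;
        from this bound alone no conclusion about a.e. convergence can be drawn (convergence in measure still
        gives an a.e.-convergent subsequence, but not a.e. convergence of the whole sequence).
Conclusion: series diverges; Borel-Cantelli is inconclusive about a.e. convergence of f_k.


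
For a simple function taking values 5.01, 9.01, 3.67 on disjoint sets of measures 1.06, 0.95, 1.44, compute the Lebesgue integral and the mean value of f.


Step 1: Integral = sum(value_i * measure_i)
= 5.01*1.06 + 9.01*0.95 + 3.67*1.44
= 5.3106 + 8.5595 + 5.2848
= 19.1549
Step 2: Total measure of domain = 1.06 + 0.95 + 1.44 = 3.45
Step 3: Average value = 19.1549 / 3.45 = 5.552145


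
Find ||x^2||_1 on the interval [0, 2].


Step 1: ||f||_1 = (integral_0^2 |x^2|^1 dx)^(1/1)
     = (integral_0^2 x^2 dx)^(1/1)
Step 2: integral_0^2 x^2 dx = [x^3/(3)] from 0 to 2 = 2^3/3
     = 8/3 = 2.666667
Step 3: ||f||_1 = (2.666667)^(1/1) = 2.666667


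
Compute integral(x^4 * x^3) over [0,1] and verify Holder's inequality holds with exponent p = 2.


Step 1: Exact integral of f*g = integral(x^7, 0, 1) = 1/8
     = 0.125
Step 2: Holder bound with p=2, q=2:
  ||f||_p = (integral x^8 dx)^(1/2) = (1/9)^(1/2) = 0.333333
  ||g||_q = (integral x^6 dx)^(1/2) = (1/7)^(1/2) = 0.377964
Step 3: Holder bound = ||f||_p * ||g||_q = 0.333333 * 0.377964 = 0.125988
Verification: 0.125 <= 0.125988 (Holder holds)


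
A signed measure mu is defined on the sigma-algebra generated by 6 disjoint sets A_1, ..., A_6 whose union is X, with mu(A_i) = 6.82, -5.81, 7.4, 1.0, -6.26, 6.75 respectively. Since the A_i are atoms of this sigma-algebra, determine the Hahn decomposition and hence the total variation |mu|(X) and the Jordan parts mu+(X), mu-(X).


Step 1: Every measurable set is a union of atoms (the cells / points), so a Hahn decomposition is
  obtained by grouping atoms by sign: P = union of atoms with mu > 0, N = union of the remaining atoms.
  Atoms in P (indices): 1, 3, 4, 6;  atoms in N (indices): 2, 5
  Positive values: 6.82, 7.4, 1, 6.75
  Negative values: -5.81, -6.26
Step 2: mu+(X) = mu(P) = sum of positive atom values = 21.97
Step 3: mu-(X) = -mu(N) = sum of |negative atom values| = 12.07
Step 4: |mu|(X) = mu+(X) + mu-(X) = 21.97 + 12.07 = 34.04


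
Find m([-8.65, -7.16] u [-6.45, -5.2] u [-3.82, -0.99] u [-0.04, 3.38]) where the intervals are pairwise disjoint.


For pairwise disjoint intervals, m(union) = sum of lengths.
= (-7.16 - -8.65) + (-5.2 - -6.45) + (-0.99 - -3.82) + (3.38 - -0.04)
= 1.49 + 1.25 + 2.83 + 3.42
= 8.99


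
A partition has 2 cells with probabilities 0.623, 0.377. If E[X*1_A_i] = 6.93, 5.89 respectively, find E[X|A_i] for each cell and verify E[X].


For each cell A_i: E[X|A_i] = E[X*1_A_i] / P(A_i)
Step 1: E[X|A_1] = 6.93 / 0.623 = 11.123596
Step 2: E[X|A_2] = 5.89 / 0.377 = 15.623342
Verification: E[X] = sum E[X*1_A_i] = 6.93 + 5.89 = 12.82


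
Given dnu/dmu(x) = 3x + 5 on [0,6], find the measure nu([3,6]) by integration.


nu(A) = integral_A (dnu/dmu) dmu = integral_3^6 (3x + 5) dx
Step 1: Antiderivative F(x) = (3/2)x^2 + 5x
Step 2: F(6) = (3/2)*6^2 + 5*6 = 54 + 30 = 84
Step 3: F(3) = (3/2)*3^2 + 5*3 = 13.5 + 15 = 28.5
Step 4: nu([3,6]) = F(6) - F(3) = 84 - 28.5 = 55.5


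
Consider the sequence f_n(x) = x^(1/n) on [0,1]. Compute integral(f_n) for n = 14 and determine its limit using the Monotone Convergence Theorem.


At n = 14: f_14(x) = x^(1/14).
Step 1: integral(x^(1/14), 0, 1) = [x^(1/14+1) / (1/14+1)] from 0 to 1
     = 1 / (1/14 + 1) = 1 / ((14+1)/14) = 14/(14+1)
     = 14/15 = 0.933333
Step 2: As n -> infinity, f_n(x) = x^(1/n) -> 1 for x in (0,1], and f_n is increasing in n.
By MCT, lim_n integral(f_n) = integral(lim_n f_n) = integral(1, 0, 1) = 1.
Step 3: Verify convergence: 14/15 = 0.933333 -> 1


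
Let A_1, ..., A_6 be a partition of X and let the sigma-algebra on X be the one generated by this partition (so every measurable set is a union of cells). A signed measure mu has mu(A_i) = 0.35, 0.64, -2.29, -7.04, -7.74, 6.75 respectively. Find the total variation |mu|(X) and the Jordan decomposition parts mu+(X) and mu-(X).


Step 1: Every measurable set is a union of atoms (the cells / points), so a Hahn decomposition is
  obtained by grouping atoms by sign: P = union of atoms with mu > 0, N = union of the remaining atoms.
  Atoms in P (indices): 1, 2, 6;  atoms in N (indices): 3, 4, 5
  Positive values: 0.35, 0.64, 6.75
  Negative values: -2.29, -7.04, -7.74
Step 2: mu+(X) = mu(P) = sum of positive atom values = 7.74
Step 3: mu-(X) = -mu(N) = sum of |negative atom values| = 17.07
Step 4: |mu|(X) = mu+(X) + mu-(X) = 7.74 + 17.07 = 24.81


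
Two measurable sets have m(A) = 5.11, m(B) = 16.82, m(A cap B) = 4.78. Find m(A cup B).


By inclusion-exclusion: m(A u B) = m(A) + m(B) - m(A n B)
= 5.11 + 16.82 - 4.78
= 17.15


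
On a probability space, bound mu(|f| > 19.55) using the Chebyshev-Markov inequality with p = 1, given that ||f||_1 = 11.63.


Chebyshev/Markov inequality: mu(|f| > eps) <= (||f||_p / eps)^p
Step 1: ||f||_1 / eps = 11.63 / 19.55 = 0.594885
Step 2: Raise to power p = 1:
  (0.594885)^1 = 0.594885
Step 3: Therefore mu(|f| > 19.55) <= 0.594885


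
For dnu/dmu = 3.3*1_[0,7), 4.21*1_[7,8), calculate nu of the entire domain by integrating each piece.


Integrate each piece of the Radon-Nikodym derivative:
Step 1: integral_0^7 3.3 dx = 3.3*(7-0) = 3.3*7 = 23.1
Step 2: integral_7^8 4.21 dx = 4.21*(8-7) = 4.21*1 = 4.21
Total: 23.1 + 4.21 = 27.31


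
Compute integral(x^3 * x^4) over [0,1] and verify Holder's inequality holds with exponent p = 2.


Step 1: Exact integral of f*g = integral(x^7, 0, 1) = 1/8
     = 0.125
Step 2: Holder bound with p=2, q=2:
  ||f||_p = (integral x^6 dx)^(1/2) = (1/7)^(1/2) = 0.377964
  ||g||_q = (integral x^8 dx)^(1/2) = (1/9)^(1/2) = 0.333333
Step 3: Holder bound = ||f||_p * ||g||_q = 0.377964 * 0.333333 = 0.125988
Verification: 0.125 <= 0.125988 (Holder holds)


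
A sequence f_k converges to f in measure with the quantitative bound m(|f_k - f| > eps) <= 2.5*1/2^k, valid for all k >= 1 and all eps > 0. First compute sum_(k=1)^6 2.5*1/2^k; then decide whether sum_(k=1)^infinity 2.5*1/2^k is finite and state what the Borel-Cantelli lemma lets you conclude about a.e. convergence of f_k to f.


Step 1: List the terms 2.5*1/2^k for k = 1 to 6:
  k=1: 1.25
  k=2: 0.625
  k=3: 0.3125
  k=4: 0.15625
  k=5: 0.078125
  k=6: 0.039062
Step 2: Partial sum = 1.25 + 0.625 + 0.3125 + 0.15625 + 0.078125 + 0.039062
     = 2.460938
Step 3: The full series sum_(k>=1) 2.5*1/2^k converges (geometric series with ratio 1/2 < 1; a constant multiple of a convergent series converges).
Step 4: Fix eps > 0. Since sum_k m(|f_k - f| > eps) < infinity, the Borel-Cantelli lemma gives
        m(limsup_k {|f_k - f| > eps}) = 0, i.e. for a.e. x, |f_k(x) - f(x)| <= eps for all large k.
        Applying this with eps = 1/j for j = 1, 2, ... and intersecting the countably many full-measure sets,
        for a.e. x we get limsup_k |f_k(x) - f(x)| <= 1/j for every j, hence f_k -> f almost everywhere.
Conclusion: series converges; Borel-Cantelli yields f_k -> f a.e.


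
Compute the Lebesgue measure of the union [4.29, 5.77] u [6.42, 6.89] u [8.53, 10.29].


For pairwise disjoint intervals, m(union) = sum of lengths.
= (5.77 - 4.29) + (6.89 - 6.42) + (10.29 - 8.53)
= 1.48 + 0.47 + 1.76
= 3.71


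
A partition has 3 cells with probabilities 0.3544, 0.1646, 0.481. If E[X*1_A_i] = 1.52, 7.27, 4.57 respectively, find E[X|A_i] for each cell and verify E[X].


For each cell A_i: E[X|A_i] = E[X*1_A_i] / P(A_i)
Step 1: E[X|A_1] = 1.52 / 0.3544 = 4.288939
Step 2: E[X|A_2] = 7.27 / 0.1646 = 44.167679
Step 3: E[X|A_3] = 4.57 / 0.481 = 9.50104
Verification: E[X] = sum E[X*1_A_i] = 1.52 + 7.27 + 4.57 = 13.36


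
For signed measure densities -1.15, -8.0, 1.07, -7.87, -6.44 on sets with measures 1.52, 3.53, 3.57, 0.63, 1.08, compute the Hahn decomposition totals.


Step 1: Compute signed measure on each set:
  Set 1: -1.15 * 1.52 = -1.748
  Set 2: -8.0 * 3.53 = -28.24
  Set 3: 1.07 * 3.57 = 3.8199
  Set 4: -7.87 * 0.63 = -4.9581
  Set 5: -6.44 * 1.08 = -6.9552
Step 2: Total signed measure = (-1.748) + (-28.24) + (3.8199) + (-4.9581) + (-6.9552)
     = -38.0814
Step 3: Positive part mu+(X) = sum of positive contributions = 3.8199
Step 4: Negative part mu-(X) = |sum of negative contributions| = 41.9013


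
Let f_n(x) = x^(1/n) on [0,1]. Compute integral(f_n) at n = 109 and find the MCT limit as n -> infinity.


At n = 109: f_109(x) = x^(1/109).
Step 1: integral(x^(1/109), 0, 1) = [x^(1/109+1) / (1/109+1)] from 0 to 1
     = 1 / (1/109 + 1) = 1 / ((109+1)/109) = 109/(109+1)
     = 109/110 = 0.990909
Step 2: As n -> infinity, f_n(x) = x^(1/n) -> 1 for x in (0,1], and f_n is increasing in n.
By MCT, lim_n integral(f_n) = integral(lim_n f_n) = integral(1, 0, 1) = 1.
Step 3: Verify convergence: 109/110 = 0.990909 -> 1


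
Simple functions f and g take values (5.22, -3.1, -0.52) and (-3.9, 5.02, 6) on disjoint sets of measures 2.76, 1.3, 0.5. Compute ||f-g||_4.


Step 1: Compute differences f_i - g_i:
  5.22 - -3.9 = 9.12
  -3.1 - 5.02 = -8.12
  -0.52 - 6 = -6.52
Step 2: Compute |diff|^4 * measure for each set:
  |9.12|^4 * 2.76 = 6917.980815 * 2.76 = 19093.62705
  |-8.12|^4 * 1.3 = 4347.345103 * 1.3 = 5651.548634
  |-6.52|^4 * 0.5 = 1807.134108 * 0.5 = 903.567054
Step 3: Sum = 25648.742739
Step 4: ||f-g||_4 = (25648.742739)^(1/4) = 12.655127


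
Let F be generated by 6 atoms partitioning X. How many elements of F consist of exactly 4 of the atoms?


Each element of F is a union of some subset of the 6 atoms.
Elements that are unions of exactly 4 atoms correspond to 4-element subsets of the 6 atoms.
Count = C(6, 4) = 6! / (4! * 2!) = 15.


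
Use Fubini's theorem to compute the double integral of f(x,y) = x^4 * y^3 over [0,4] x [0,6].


By Fubini's theorem, the double integral factors as a product of single integrals:
Step 1: integral_0^4 x^4 dx = [x^5/5] from 0 to 4
     = 4^5/5 = 204.8
Step 2: integral_0^6 y^3 dy = [y^4/4] from 0 to 6
     = 6^4/4 = 324
Step 3: Double integral = 204.8 * 324 = 66355.2


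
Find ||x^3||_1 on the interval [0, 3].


Step 1: ||f||_1 = (integral_0^3 |x^3|^1 dx)^(1/1)
     = (integral_0^3 x^3 dx)^(1/1)
Step 2: integral_0^3 x^3 dx = [x^4/(4)] from 0 to 3 = 3^4/4
     = 81/4 = 20.25
Step 3: ||f||_1 = (20.25)^(1/1) = 20.25


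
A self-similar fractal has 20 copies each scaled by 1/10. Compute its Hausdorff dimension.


For a self-similar set with N copies scaled by 1/r:
dim_H = log(N)/log(r) = log(20)/log(10)
= 2.995732/2.302585
= 1.30103


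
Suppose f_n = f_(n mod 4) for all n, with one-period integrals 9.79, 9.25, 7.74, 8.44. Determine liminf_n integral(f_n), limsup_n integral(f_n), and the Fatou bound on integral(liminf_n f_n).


The sequence (integral(f_n)) is periodic with period 4, repeating the values 9.79, 9.25, 7.74, 8.44 indefinitely.
Step 1: For a periodic sequence, every tail (a_m, a_(m+1), ...) contains all 4 period values infinitely often.
Step 2: Hence inf of every tail = min of the period values = min(9.79, 9.25, 7.74, 8.44) = 7.74.
        liminf_n integral(f_n) = sup over m of (inf of tail from m) = 7.74.
Step 3: Similarly sup of every tail = max of the period values = 9.79.
        limsup_n integral(f_n) = 9.79.
Step 4: Fatou's lemma: integral(liminf_n f_n) <= liminf_n integral(f_n) = 7.74.
        So the integral of the pointwise liminf is at most 7.74.


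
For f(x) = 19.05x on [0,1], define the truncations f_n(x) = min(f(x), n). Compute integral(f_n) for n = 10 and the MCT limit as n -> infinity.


f(x) = 19.05x on [0,1]; f_n(x) = min(19.05x, n). At n = 10:
Step 1: f(x) reaches 10 at x = 10/19.05 = 0.524934
Step 2: integral(f_10) = integral(19.05x, 0, 0.524934) + integral(10, 0.524934, 1)
       = 19.05*0.524934^2/2 + 10*(1 - 0.524934)
       = 2.624672 + 4.750656
       = 7.375328
Step 3: As n -> infinity, f_n increases to f, so by MCT integral(f_n) -> integral(f) = 19.05/2 = 9.525.
Convergence: integral(f_10) = 7.375328 -> 9.525 as n -> infinity


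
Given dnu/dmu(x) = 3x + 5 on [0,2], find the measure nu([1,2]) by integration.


nu(A) = integral_A (dnu/dmu) dmu = integral_1^2 (3x + 5) dx
Step 1: Antiderivative F(x) = (3/2)x^2 + 5x
Step 2: F(2) = (3/2)*2^2 + 5*2 = 6 + 10 = 16
Step 3: F(1) = (3/2)*1^2 + 5*1 = 1.5 + 5 = 6.5
Step 4: nu([1,2]) = F(2) - F(1) = 16 - 6.5 = 9.5


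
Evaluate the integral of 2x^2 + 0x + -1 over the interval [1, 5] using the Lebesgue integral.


The Lebesgue integral of a Riemann-integrable function agrees with the Riemann integral.
Antiderivative F(x) = (2/3)x^3 + (0/2)x^2 + -1x
F(5) = (2/3)*5^3 + (0/2)*5^2 + -1*5
     = (2/3)*125 + (0/2)*25 + -1*5
     = 83.333333 + 0.0 + -5
     = 78.333333
F(1) = -0.333333
Integral = F(5) - F(1) = 78.333333 - -0.333333 = 78.666667


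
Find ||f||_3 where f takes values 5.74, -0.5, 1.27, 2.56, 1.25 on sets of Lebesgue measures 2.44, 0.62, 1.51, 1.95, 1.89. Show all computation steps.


Step 1: Compute |f_i|^3 for each value:
  |5.74|^3 = 189.119224
  |-0.5|^3 = 0.125
  |1.27|^3 = 2.048383
  |2.56|^3 = 16.777216
  |1.25|^3 = 1.953125
Step 2: Multiply by measures and sum:
  189.119224 * 2.44 = 461.450907
  0.125 * 0.62 = 0.0775
  2.048383 * 1.51 = 3.093058
  16.777216 * 1.95 = 32.715571
  1.953125 * 1.89 = 3.691406
Sum = 461.450907 + 0.0775 + 3.093058 + 32.715571 + 3.691406 = 501.028442
Step 3: Take the p-th root:
||f||_3 = (501.028442)^(1/3) = 7.942443


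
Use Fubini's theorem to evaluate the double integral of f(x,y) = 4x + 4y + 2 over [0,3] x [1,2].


By Fubini, integrate in x first, then y.
Step 1: Fix y, integrate over x in [0,3]:
  integral(4x + 4y + 2, x=0..3)
  = 4*(3^2 - 0^2)/2 + (4y + 2)*(3 - 0)
  = 18 + (4y + 2)*3
  = 18 + 12y + 6
  = 24 + 12y
Step 2: Integrate over y in [1,2]:
  integral(24 + 12y, y=1..2)
  = 24*1 + 12*(2^2 - 1^2)/2
  = 24 + 18
  = 42


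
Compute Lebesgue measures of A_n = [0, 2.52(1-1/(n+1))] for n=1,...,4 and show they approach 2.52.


By continuity of measure from below: if A_n increases to A, then m(A_n) -> m(A).
Here A = [0, 2.52], so m(A) = 2.52
Step 1: a_1 = 2.52*(1 - 1/2) = 1.26, m(A_1) = 1.26
Step 2: a_2 = 2.52*(1 - 1/3) = 1.68, m(A_2) = 1.68
Step 3: a_3 = 2.52*(1 - 1/4) = 1.89, m(A_3) = 1.89
Step 4: a_4 = 2.52*(1 - 1/5) = 2.016, m(A_4) = 2.016
Limit: m(A_n) -> m([0,2.52]) = 2.52


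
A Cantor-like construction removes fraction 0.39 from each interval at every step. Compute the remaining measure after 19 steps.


Step 1: At each step, fraction remaining = 1 - 0.39 = 0.61
Step 2: After 19 steps, measure = (0.61)^19
Result = 8.341936e-05


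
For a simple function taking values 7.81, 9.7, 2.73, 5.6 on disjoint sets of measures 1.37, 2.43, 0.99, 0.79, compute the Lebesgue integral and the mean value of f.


Step 1: Integral = sum(value_i * measure_i)
= 7.81*1.37 + 9.7*2.43 + 2.73*0.99 + 5.6*0.79
= 10.6997 + 23.571 + 2.7027 + 4.424
= 41.3974
Step 2: Total measure of domain = 1.37 + 2.43 + 0.99 + 0.79 = 5.58
Step 3: Average value = 41.3974 / 5.58 = 7.418889


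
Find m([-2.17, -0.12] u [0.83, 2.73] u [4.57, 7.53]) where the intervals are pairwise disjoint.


For pairwise disjoint intervals, m(union) = sum of lengths.
= (-0.12 - -2.17) + (2.73 - 0.83) + (7.53 - 4.57)
= 2.05 + 1.9 + 2.96
= 6.91
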